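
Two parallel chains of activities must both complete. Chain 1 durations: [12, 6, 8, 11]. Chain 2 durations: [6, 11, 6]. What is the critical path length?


Path A total = 12 + 6 + 8 + 11 = 37
Path B total = 6 + 11 + 6 = 23
Critical path = longest path = max(37, 23) = 37

37


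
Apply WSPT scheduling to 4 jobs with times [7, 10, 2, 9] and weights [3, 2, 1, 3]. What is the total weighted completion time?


Compute p/w ratios and sort ascending (WSPT): [(2, 1), (7, 3), (9, 3), (10, 2)]
Compute weighted completion times:
  Job (p=2,w=1): C=2, w*C=1*2=2
  Job (p=7,w=3): C=9, w*C=3*9=27
  Job (p=9,w=3): C=18, w*C=3*18=54
  Job (p=10,w=2): C=28, w*C=2*28=56
Total weighted completion time = 139

139


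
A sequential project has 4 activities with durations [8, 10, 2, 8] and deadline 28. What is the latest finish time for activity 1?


LF(activity 1) = deadline - sum of successor durations
Successors: activities 2 through 4 with durations [10, 2, 8]
Sum of successor durations = 20
LF = 28 - 20 = 8

8


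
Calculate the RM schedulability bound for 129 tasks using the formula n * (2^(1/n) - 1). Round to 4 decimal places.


Compute 2^(1/129) = 1.0053876957
Subtract 1: 1.0053876957 - 1 = 0.0053876957
Multiply by n: 129 * 0.0053876957 = 0.6950127453
Round to 4 dp: 0.6950

0.6950


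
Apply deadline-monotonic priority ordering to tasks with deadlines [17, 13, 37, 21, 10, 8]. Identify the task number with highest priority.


Sort tasks by relative deadline (ascending):
  Task 6: deadline = 8
  Task 5: deadline = 10
  Task 2: deadline = 13
  Task 1: deadline = 17
  Task 4: deadline = 21
  Task 3: deadline = 37
Priority order (highest first): [6, 5, 2, 1, 4, 3]
Highest priority task = 6

6


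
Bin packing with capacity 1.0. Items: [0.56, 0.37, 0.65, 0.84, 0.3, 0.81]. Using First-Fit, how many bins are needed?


Place items sequentially using First-Fit:
  Item 0.56 -> new Bin 1
  Item 0.37 -> Bin 1 (now 0.93)
  Item 0.65 -> new Bin 2
  Item 0.84 -> new Bin 3
  Item 0.3 -> Bin 2 (now 0.95)
  Item 0.81 -> new Bin 4
Total bins used = 4

4


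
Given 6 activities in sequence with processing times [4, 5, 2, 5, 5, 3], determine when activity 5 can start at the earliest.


Activity 5 starts after activities 1 through 4 complete.
Predecessor durations: [4, 5, 2, 5]
ES = 4 + 5 + 2 + 5 = 16

16


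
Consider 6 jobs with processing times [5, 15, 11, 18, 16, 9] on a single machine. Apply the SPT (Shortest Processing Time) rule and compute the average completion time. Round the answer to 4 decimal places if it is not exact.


Sort jobs by processing time (SPT order): [5, 9, 11, 15, 16, 18]
Compute completion times sequentially:
  Job 1: processing = 5, completes at 5
  Job 2: processing = 9, completes at 14
  Job 3: processing = 11, completes at 25
  Job 4: processing = 15, completes at 40
  Job 5: processing = 16, completes at 56
  Job 6: processing = 18, completes at 74
Sum of completion times = 214
Average completion time = 214/6 = 35.6667

35.6667


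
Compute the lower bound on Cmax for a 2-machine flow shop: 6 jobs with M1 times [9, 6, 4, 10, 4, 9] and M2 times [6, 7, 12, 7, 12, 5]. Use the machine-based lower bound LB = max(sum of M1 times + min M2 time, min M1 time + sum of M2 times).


LB1 = sum(M1 times) + min(M2 times) = 42 + 5 = 47
LB2 = min(M1 times) + sum(M2 times) = 4 + 49 = 53
Lower bound = max(LB1, LB2) = max(47, 53) = 53

53


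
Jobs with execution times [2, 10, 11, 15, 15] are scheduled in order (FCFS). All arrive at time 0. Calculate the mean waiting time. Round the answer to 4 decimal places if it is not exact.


FCFS order (as given): [2, 10, 11, 15, 15]
Waiting times:
  Job 1: wait = 0
  Job 2: wait = 2
  Job 3: wait = 12
  Job 4: wait = 23
  Job 5: wait = 38
Sum of waiting times = 75
Average waiting time = 75/5 = 15.0

15.0


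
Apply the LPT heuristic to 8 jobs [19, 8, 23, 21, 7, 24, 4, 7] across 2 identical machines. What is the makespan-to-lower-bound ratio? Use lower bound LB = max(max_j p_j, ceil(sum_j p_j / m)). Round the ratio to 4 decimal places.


LPT order: [24, 23, 21, 19, 8, 7, 7, 4]
Machine loads after assignment: [58, 55]
LPT makespan = 58
Lower bound = max(max_job, ceil(total/2)) = max(24, 57) = 57
Ratio = 58 / 57 = 1.0175

1.0175


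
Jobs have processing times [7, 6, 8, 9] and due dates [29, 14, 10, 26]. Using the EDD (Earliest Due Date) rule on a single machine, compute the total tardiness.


Sort by due date (EDD order): [(8, 10), (6, 14), (9, 26), (7, 29)]
Compute completion times and tardiness:
  Job 1: p=8, d=10, C=8, tardiness=max(0,8-10)=0
  Job 2: p=6, d=14, C=14, tardiness=max(0,14-14)=0
  Job 3: p=9, d=26, C=23, tardiness=max(0,23-26)=0
  Job 4: p=7, d=29, C=30, tardiness=max(0,30-29)=1
Total tardiness = 1

1


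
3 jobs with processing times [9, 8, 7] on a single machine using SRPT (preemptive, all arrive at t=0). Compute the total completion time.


Since all jobs arrive at t=0, SRPT equals SPT ordering.
SPT order: [7, 8, 9]
Completion times:
  Job 1: p=7, C=7
  Job 2: p=8, C=15
  Job 3: p=9, C=24
Total completion time = 7 + 15 + 24 = 46

46


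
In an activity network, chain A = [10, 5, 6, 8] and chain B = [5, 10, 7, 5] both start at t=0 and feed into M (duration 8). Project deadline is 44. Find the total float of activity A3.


Forward pass: ES(A3) = sum of predecessors on chain A = 15
EF = ES + duration = 15 + 6 = 21
Backward pass: LF(M) = deadline = 44; LS(M) = 44 - 8 = 36
LF(A3) = LS(M) - sum(successors on chain A) = 36 - 8 = 28
LS = LF - duration = 28 - 6 = 22
Total float = LS - ES = 22 - 15 = 7

7


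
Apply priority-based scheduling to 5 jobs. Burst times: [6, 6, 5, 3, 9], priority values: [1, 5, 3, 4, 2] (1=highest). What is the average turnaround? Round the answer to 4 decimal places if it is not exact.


Sort by priority (ascending = highest first):
Order: [(1, 6), (2, 9), (3, 5), (4, 3), (5, 6)]
Completion times:
  Priority 1, burst=6, C=6
  Priority 2, burst=9, C=15
  Priority 3, burst=5, C=20
  Priority 4, burst=3, C=23
  Priority 5, burst=6, C=29
Average turnaround = 93/5 = 18.6

18.6


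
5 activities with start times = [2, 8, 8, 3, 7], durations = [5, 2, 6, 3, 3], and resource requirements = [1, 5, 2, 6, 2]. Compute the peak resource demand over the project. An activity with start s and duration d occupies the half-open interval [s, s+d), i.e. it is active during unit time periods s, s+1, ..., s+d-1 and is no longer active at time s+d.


Each activity i is active on [start_i, start_i + duration_i).
Compute total resource usage per time slot:
  t=0: active resources = [], total = 0
  t=1: active resources = [], total = 0
  t=2: active resources = [1], total = 1
  t=3: active resources = [1, 6], total = 7
  t=4: active resources = [1, 6], total = 7
  t=5: active resources = [1, 6], total = 7
  t=6: active resources = [1], total = 1
  t=7: active resources = [2], total = 2
  t=8: active resources = [5, 2, 2], total = 9
  t=9: active resources = [5, 2, 2], total = 9
  t=10: active resources = [2], total = 2
  t=11: active resources = [2], total = 2
  t=12: active resources = [2], total = 2
  t=13: active resources = [2], total = 2
Peak resource demand = 9

9


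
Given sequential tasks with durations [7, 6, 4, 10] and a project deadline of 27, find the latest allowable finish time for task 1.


LF(activity 1) = deadline - sum of successor durations
Successors: activities 2 through 4 with durations [6, 4, 10]
Sum of successor durations = 20
LF = 27 - 20 = 7

7


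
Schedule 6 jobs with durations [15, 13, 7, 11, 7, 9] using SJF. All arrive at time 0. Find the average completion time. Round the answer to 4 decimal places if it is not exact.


SJF order (ascending): [7, 7, 9, 11, 13, 15]
Completion times:
  Job 1: burst=7, C=7
  Job 2: burst=7, C=14
  Job 3: burst=9, C=23
  Job 4: burst=11, C=34
  Job 5: burst=13, C=47
  Job 6: burst=15, C=62
Average completion = 187/6 = 31.1667

31.1667


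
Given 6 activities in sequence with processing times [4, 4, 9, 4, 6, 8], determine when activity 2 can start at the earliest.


Activity 2 starts after activities 1 through 1 complete.
Predecessor durations: [4]
ES = 4 = 4

4


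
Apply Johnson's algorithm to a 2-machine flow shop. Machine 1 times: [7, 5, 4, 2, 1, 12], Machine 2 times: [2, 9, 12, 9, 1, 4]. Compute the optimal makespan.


Apply Johnson's rule:
  Group 1 (a <= b): [(5, 1, 1), (4, 2, 9), (3, 4, 12), (2, 5, 9)]
  Group 2 (a > b): [(6, 12, 4), (1, 7, 2)]
Optimal job order: [5, 4, 3, 2, 6, 1]
Schedule:
  Job 5: M1 done at 1, M2 done at 2
  Job 4: M1 done at 3, M2 done at 12
  Job 3: M1 done at 7, M2 done at 24
  Job 2: M1 done at 12, M2 done at 33
  Job 6: M1 done at 24, M2 done at 37
  Job 1: M1 done at 31, M2 done at 39
Makespan = 39

39


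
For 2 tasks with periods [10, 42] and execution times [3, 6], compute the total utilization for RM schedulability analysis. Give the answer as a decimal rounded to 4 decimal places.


Compute individual utilizations (exact fractions):
  Task 1: C/T = 3/10 (approx. 0.3)
  Task 2: C/T = 6/42 = 1/7 (approx. 0.1429)
Total utilization U = 3/10 + 1/7 = 31/70
Rounded to 4 decimal places: U = 0.4429
RM (Liu & Layland) bound for 2 tasks = 0.828427; compare with U = 31/70 (approx. 0.442857)
U <= bound, so schedulable by RM sufficient condition.

0.4429


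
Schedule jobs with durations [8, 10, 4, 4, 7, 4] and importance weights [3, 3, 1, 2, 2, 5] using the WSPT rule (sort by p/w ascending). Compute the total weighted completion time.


Compute p/w ratios and sort ascending (WSPT): [(4, 5), (4, 2), (8, 3), (10, 3), (7, 2), (4, 1)]
Compute weighted completion times:
  Job (p=4,w=5): C=4, w*C=5*4=20
  Job (p=4,w=2): C=8, w*C=2*8=16
  Job (p=8,w=3): C=16, w*C=3*16=48
  Job (p=10,w=3): C=26, w*C=3*26=78
  Job (p=7,w=2): C=33, w*C=2*33=66
  Job (p=4,w=1): C=37, w*C=1*37=37
Total weighted completion time = 265

265


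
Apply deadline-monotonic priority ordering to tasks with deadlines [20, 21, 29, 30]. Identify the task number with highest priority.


Sort tasks by relative deadline (ascending):
  Task 1: deadline = 20
  Task 2: deadline = 21
  Task 3: deadline = 29
  Task 4: deadline = 30
Priority order (highest first): [1, 2, 3, 4]
Highest priority task = 1

1


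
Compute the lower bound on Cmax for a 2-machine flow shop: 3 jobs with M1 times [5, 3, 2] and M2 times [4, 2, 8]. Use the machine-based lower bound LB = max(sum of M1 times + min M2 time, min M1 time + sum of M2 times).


LB1 = sum(M1 times) + min(M2 times) = 10 + 2 = 12
LB2 = min(M1 times) + sum(M2 times) = 2 + 14 = 16
Lower bound = max(LB1, LB2) = max(12, 16) = 16

16


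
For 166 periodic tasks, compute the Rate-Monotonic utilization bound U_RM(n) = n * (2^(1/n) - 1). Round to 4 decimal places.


Compute 2^(1/166) = 1.0041843153
Subtract 1: 1.0041843153 - 1 = 0.0041843153
Multiply by n: 166 * 0.0041843153 = 0.6945963398
Round to 4 dp: 0.6946

0.6946


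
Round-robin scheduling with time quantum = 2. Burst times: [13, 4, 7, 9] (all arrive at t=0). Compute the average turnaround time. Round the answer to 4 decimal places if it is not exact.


Time quantum = 2
Execution trace:
  J1 runs 2 units, time = 2
  J2 runs 2 units, time = 4
  J3 runs 2 units, time = 6
  J4 runs 2 units, time = 8
  J1 runs 2 units, time = 10
  J2 runs 2 units, time = 12
  J3 runs 2 units, time = 14
  J4 runs 2 units, time = 16
  J1 runs 2 units, time = 18
  J3 runs 2 units, time = 20
  J4 runs 2 units, time = 22
  J1 runs 2 units, time = 24
  J3 runs 1 units, time = 25
  J4 runs 2 units, time = 27
  J1 runs 2 units, time = 29
  J4 runs 1 units, time = 30
  J1 runs 2 units, time = 32
  J1 runs 1 units, time = 33
Finish times: [33, 12, 25, 30]
Average turnaround = 100/4 = 25.0

25.0


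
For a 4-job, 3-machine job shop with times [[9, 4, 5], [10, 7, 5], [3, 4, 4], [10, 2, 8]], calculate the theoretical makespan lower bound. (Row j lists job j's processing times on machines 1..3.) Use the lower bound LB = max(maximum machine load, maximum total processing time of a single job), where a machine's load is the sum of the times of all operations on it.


Machine loads:
  Machine 1: 9 + 10 + 3 + 10 = 32
  Machine 2: 4 + 7 + 4 + 2 = 17
  Machine 3: 5 + 5 + 4 + 8 = 22
Max machine load = 32
Job totals:
  Job 1: 18
  Job 2: 22
  Job 3: 11
  Job 4: 20
Max job total = 22
Lower bound = max(32, 22) = 32

32


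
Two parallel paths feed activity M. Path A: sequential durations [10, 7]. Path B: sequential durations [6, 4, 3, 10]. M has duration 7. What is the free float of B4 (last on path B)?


ES(B4) = sum of predecessors on chain B = 13
EF(B4) = ES + duration = 13 + 10 = 23
Successor of B4 is M. ES(M) = max(sum(A), sum(B)) = max(17, 23) = 23
Free float = ES(successor) - EF(current) = 23 - 23 = 0

0


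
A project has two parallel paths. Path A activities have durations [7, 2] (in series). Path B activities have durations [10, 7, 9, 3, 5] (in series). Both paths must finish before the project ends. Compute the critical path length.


Path A total = 7 + 2 = 9
Path B total = 10 + 7 + 9 + 3 + 5 = 34
Critical path = longest path = max(9, 34) = 34

34


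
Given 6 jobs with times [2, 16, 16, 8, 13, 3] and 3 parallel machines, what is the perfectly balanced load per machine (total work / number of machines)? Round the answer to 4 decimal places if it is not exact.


Total processing time = 2 + 16 + 16 + 8 + 13 + 3 = 58
Number of machines = 3
Ideal balanced load = 58 / 3 = 19.3333

19.3333


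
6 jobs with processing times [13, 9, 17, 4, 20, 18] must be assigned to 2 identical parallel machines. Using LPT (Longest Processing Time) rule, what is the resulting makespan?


Sort jobs in decreasing order (LPT): [20, 18, 17, 13, 9, 4]
Assign each job to the least loaded machine:
  Machine 1: jobs [20, 13, 9], load = 42
  Machine 2: jobs [18, 17, 4], load = 39
Makespan = max load = 42

42


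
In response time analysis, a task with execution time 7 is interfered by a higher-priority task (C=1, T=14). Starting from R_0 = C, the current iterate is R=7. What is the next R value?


R_next = C + ceil(R_prev / T_hp) * C_hp
ceil(7 / 14) = ceil(0.5) = 1
Interference = 1 * 1 = 1
R_next = 7 + 1 = 8

8


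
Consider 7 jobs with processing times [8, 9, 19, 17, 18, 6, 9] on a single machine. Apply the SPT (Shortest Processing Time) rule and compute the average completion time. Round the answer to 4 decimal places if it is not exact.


Sort jobs by processing time (SPT order): [6, 8, 9, 9, 17, 18, 19]
Compute completion times sequentially:
  Job 1: processing = 6, completes at 6
  Job 2: processing = 8, completes at 14
  Job 3: processing = 9, completes at 23
  Job 4: processing = 9, completes at 32
  Job 5: processing = 17, completes at 49
  Job 6: processing = 18, completes at 67
  Job 7: processing = 19, completes at 86
Sum of completion times = 277
Average completion time = 277/7 = 39.5714

39.5714


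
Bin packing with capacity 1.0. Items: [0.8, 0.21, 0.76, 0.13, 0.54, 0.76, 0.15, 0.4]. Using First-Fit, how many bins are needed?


Place items sequentially using First-Fit:
  Item 0.8 -> new Bin 1
  Item 0.21 -> new Bin 2
  Item 0.76 -> Bin 2 (now 0.97)
  Item 0.13 -> Bin 1 (now 0.93)
  Item 0.54 -> new Bin 3
  Item 0.76 -> new Bin 4
  Item 0.15 -> Bin 3 (now 0.69)
  Item 0.4 -> new Bin 5
Total bins used = 5

5


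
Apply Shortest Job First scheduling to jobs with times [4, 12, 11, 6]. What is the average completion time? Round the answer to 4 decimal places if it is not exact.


SJF order (ascending): [4, 6, 11, 12]
Completion times:
  Job 1: burst=4, C=4
  Job 2: burst=6, C=10
  Job 3: burst=11, C=21
  Job 4: burst=12, C=33
Average completion = 68/4 = 17.0

17.0


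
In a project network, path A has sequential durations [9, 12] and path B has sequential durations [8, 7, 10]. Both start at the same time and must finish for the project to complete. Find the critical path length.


Path A total = 9 + 12 = 21
Path B total = 8 + 7 + 10 = 25
Critical path = longest path = max(21, 25) = 25

25


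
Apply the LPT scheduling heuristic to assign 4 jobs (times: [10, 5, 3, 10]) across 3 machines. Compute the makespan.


Sort jobs in decreasing order (LPT): [10, 10, 5, 3]
Assign each job to the least loaded machine:
  Machine 1: jobs [10], load = 10
  Machine 2: jobs [10], load = 10
  Machine 3: jobs [5, 3], load = 8
Makespan = max load = 10

10


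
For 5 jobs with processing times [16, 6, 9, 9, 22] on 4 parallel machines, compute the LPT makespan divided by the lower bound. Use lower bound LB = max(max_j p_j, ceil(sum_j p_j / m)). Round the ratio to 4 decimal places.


LPT order: [22, 16, 9, 9, 6]
Machine loads after assignment: [22, 16, 15, 9]
LPT makespan = 22
Lower bound = max(max_job, ceil(total/4)) = max(22, 16) = 22
Ratio = 22 / 22 = 1.0

1.0


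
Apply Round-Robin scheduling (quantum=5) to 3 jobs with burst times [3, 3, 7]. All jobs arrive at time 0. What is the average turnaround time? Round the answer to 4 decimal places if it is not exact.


Time quantum = 5
Execution trace:
  J1 runs 3 units, time = 3
  J2 runs 3 units, time = 6
  J3 runs 5 units, time = 11
  J3 runs 2 units, time = 13
Finish times: [3, 6, 13]
Average turnaround = 22/3 = 7.3333

7.3333


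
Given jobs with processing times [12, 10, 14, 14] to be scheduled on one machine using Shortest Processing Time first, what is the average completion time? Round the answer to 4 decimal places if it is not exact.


Sort jobs by processing time (SPT order): [10, 12, 14, 14]
Compute completion times sequentially:
  Job 1: processing = 10, completes at 10
  Job 2: processing = 12, completes at 22
  Job 3: processing = 14, completes at 36
  Job 4: processing = 14, completes at 50
Sum of completion times = 118
Average completion time = 118/4 = 29.5

29.5


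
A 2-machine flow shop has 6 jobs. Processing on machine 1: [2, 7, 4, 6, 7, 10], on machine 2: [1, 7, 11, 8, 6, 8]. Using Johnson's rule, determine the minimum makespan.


Apply Johnson's rule:
  Group 1 (a <= b): [(3, 4, 11), (4, 6, 8), (2, 7, 7)]
  Group 2 (a > b): [(6, 10, 8), (5, 7, 6), (1, 2, 1)]
Optimal job order: [3, 4, 2, 6, 5, 1]
Schedule:
  Job 3: M1 done at 4, M2 done at 15
  Job 4: M1 done at 10, M2 done at 23
  Job 2: M1 done at 17, M2 done at 30
  Job 6: M1 done at 27, M2 done at 38
  Job 5: M1 done at 34, M2 done at 44
  Job 1: M1 done at 36, M2 done at 45
Makespan = 45

45


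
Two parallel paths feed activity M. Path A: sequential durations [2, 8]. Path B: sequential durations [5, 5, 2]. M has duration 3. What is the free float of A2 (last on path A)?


ES(A2) = sum of predecessors on chain A = 2
EF(A2) = ES + duration = 2 + 8 = 10
Successor of A2 is M. ES(M) = max(sum(A), sum(B)) = max(10, 12) = 12
Free float = ES(successor) - EF(current) = 12 - 10 = 2

2


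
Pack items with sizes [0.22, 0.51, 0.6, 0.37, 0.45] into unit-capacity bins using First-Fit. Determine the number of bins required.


Place items sequentially using First-Fit:
  Item 0.22 -> new Bin 1
  Item 0.51 -> Bin 1 (now 0.73)
  Item 0.6 -> new Bin 2
  Item 0.37 -> Bin 2 (now 0.97)
  Item 0.45 -> new Bin 3
Total bins used = 3

3


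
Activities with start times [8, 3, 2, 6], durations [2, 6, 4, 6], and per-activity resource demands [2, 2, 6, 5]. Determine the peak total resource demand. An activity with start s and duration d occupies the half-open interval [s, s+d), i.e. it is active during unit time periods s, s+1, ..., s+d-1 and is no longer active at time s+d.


Each activity i is active on [start_i, start_i + duration_i).
Compute total resource usage per time slot:
  t=0: active resources = [], total = 0
  t=1: active resources = [], total = 0
  t=2: active resources = [6], total = 6
  t=3: active resources = [2, 6], total = 8
  t=4: active resources = [2, 6], total = 8
  t=5: active resources = [2, 6], total = 8
  t=6: active resources = [2, 5], total = 7
  t=7: active resources = [2, 5], total = 7
  t=8: active resources = [2, 2, 5], total = 9
  t=9: active resources = [2, 5], total = 7
  t=10: active resources = [5], total = 5
  t=11: active resources = [5], total = 5
Peak resource demand = 9

9


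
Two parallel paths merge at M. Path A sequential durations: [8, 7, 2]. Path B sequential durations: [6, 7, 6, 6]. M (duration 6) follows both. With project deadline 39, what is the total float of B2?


Forward pass: ES(B2) = sum of predecessors on chain B = 6
EF = ES + duration = 6 + 7 = 13
Backward pass: LF(M) = deadline = 39; LS(M) = 39 - 6 = 33
LF(B2) = LS(M) - sum(successors on chain B) = 33 - 12 = 21
LS = LF - duration = 21 - 7 = 14
Total float = LS - ES = 14 - 6 = 8

8


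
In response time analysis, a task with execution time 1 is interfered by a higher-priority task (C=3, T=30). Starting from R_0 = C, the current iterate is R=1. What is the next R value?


R_next = C + ceil(R_prev / T_hp) * C_hp
ceil(1 / 30) = ceil(0.0333) = 1
Interference = 1 * 3 = 3
R_next = 1 + 3 = 4

4


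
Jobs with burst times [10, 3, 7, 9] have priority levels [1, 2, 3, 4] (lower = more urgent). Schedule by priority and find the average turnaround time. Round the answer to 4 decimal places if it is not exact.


Sort by priority (ascending = highest first):
Order: [(1, 10), (2, 3), (3, 7), (4, 9)]
Completion times:
  Priority 1, burst=10, C=10
  Priority 2, burst=3, C=13
  Priority 3, burst=7, C=20
  Priority 4, burst=9, C=29
Average turnaround = 72/4 = 18.0

18.0


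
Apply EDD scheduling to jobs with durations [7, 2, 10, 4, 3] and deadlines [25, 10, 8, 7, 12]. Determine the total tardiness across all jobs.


Sort by due date (EDD order): [(4, 7), (10, 8), (2, 10), (3, 12), (7, 25)]
Compute completion times and tardiness:
  Job 1: p=4, d=7, C=4, tardiness=max(0,4-7)=0
  Job 2: p=10, d=8, C=14, tardiness=max(0,14-8)=6
  Job 3: p=2, d=10, C=16, tardiness=max(0,16-10)=6
  Job 4: p=3, d=12, C=19, tardiness=max(0,19-12)=7
  Job 5: p=7, d=25, C=26, tardiness=max(0,26-25)=1
Total tardiness = 20

20


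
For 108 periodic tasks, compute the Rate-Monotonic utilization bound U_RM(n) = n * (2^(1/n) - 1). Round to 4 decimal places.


Compute 2^(1/108) = 1.0064386691
Subtract 1: 1.0064386691 - 1 = 0.0064386691
Multiply by n: 108 * 0.0064386691 = 0.6953762628
Round to 4 dp: 0.6954

0.6954


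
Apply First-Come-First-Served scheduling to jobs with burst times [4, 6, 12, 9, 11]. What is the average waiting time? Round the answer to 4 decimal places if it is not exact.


FCFS order (as given): [4, 6, 12, 9, 11]
Waiting times:
  Job 1: wait = 0
  Job 2: wait = 4
  Job 3: wait = 10
  Job 4: wait = 22
  Job 5: wait = 31
Sum of waiting times = 67
Average waiting time = 67/5 = 13.4

13.4


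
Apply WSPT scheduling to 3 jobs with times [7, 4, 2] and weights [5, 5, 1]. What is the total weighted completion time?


Compute p/w ratios and sort ascending (WSPT): [(4, 5), (7, 5), (2, 1)]
Compute weighted completion times:
  Job (p=4,w=5): C=4, w*C=5*4=20
  Job (p=7,w=5): C=11, w*C=5*11=55
  Job (p=2,w=1): C=13, w*C=1*13=13
Total weighted completion time = 88

88


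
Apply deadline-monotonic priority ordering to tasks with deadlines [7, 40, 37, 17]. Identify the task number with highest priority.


Sort tasks by relative deadline (ascending):
  Task 1: deadline = 7
  Task 4: deadline = 17
  Task 3: deadline = 37
  Task 2: deadline = 40
Priority order (highest first): [1, 4, 3, 2]
Highest priority task = 1

1


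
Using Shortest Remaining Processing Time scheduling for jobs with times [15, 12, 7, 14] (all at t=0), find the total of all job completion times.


Since all jobs arrive at t=0, SRPT equals SPT ordering.
SPT order: [7, 12, 14, 15]
Completion times:
  Job 1: p=7, C=7
  Job 2: p=12, C=19
  Job 3: p=14, C=33
  Job 4: p=15, C=48
Total completion time = 7 + 19 + 33 + 48 = 107

107


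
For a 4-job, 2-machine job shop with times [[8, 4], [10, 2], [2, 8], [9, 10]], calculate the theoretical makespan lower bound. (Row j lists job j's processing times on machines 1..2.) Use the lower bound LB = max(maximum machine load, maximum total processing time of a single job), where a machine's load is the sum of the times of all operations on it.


Machine loads:
  Machine 1: 8 + 10 + 2 + 9 = 29
  Machine 2: 4 + 2 + 8 + 10 = 24
Max machine load = 29
Job totals:
  Job 1: 12
  Job 2: 12
  Job 3: 10
  Job 4: 19
Max job total = 19
Lower bound = max(29, 19) = 29

29


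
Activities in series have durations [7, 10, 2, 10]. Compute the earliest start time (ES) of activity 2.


Activity 2 starts after activities 1 through 1 complete.
Predecessor durations: [7]
ES = 7 = 7

7


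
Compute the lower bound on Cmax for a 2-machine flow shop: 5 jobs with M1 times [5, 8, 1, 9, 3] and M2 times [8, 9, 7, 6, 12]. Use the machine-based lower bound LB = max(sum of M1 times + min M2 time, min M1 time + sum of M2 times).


LB1 = sum(M1 times) + min(M2 times) = 26 + 6 = 32
LB2 = min(M1 times) + sum(M2 times) = 1 + 42 = 43
Lower bound = max(LB1, LB2) = max(32, 43) = 43

43


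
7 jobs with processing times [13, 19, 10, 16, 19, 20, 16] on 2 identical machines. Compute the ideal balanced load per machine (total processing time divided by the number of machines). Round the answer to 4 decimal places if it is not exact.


Total processing time = 13 + 19 + 10 + 16 + 19 + 20 + 16 = 113
Number of machines = 2
Ideal balanced load = 113 / 2 = 56.5

56.5


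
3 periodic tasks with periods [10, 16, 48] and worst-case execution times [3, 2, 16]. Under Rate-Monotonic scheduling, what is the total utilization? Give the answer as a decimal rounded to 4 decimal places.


Compute individual utilizations (exact fractions):
  Task 1: C/T = 3/10 (approx. 0.3)
  Task 2: C/T = 2/16 = 1/8 (approx. 0.125)
  Task 3: C/T = 16/48 = 1/3 (approx. 0.3333)
Total utilization U = 3/10 + 1/8 + 1/3 = 91/120
Rounded to 4 decimal places: U = 0.7583
RM (Liu & Layland) bound for 3 tasks = 0.779763; compare with U = 91/120 (approx. 0.758333)
U <= bound, so schedulable by RM sufficient condition.

0.7583


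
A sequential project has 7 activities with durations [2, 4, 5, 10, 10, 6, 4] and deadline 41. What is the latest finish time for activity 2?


LF(activity 2) = deadline - sum of successor durations
Successors: activities 3 through 7 with durations [5, 10, 10, 6, 4]
Sum of successor durations = 35
LF = 41 - 35 = 6

6


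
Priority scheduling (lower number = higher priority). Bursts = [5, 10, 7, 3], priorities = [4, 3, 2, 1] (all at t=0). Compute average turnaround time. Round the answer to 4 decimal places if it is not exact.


Sort by priority (ascending = highest first):
Order: [(1, 3), (2, 7), (3, 10), (4, 5)]
Completion times:
  Priority 1, burst=3, C=3
  Priority 2, burst=7, C=10
  Priority 3, burst=10, C=20
  Priority 4, burst=5, C=25
Average turnaround = 58/4 = 14.5

14.5


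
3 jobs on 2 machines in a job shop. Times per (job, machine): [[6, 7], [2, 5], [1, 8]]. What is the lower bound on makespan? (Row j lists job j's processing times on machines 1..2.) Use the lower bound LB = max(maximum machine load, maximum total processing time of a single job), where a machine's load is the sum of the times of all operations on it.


Machine loads:
  Machine 1: 6 + 2 + 1 = 9
  Machine 2: 7 + 5 + 8 = 20
Max machine load = 20
Job totals:
  Job 1: 13
  Job 2: 7
  Job 3: 9
Max job total = 13
Lower bound = max(20, 13) = 20

20


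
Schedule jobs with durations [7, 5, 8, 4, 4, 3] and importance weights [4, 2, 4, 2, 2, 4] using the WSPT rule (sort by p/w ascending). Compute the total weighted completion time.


Compute p/w ratios and sort ascending (WSPT): [(3, 4), (7, 4), (8, 4), (4, 2), (4, 2), (5, 2)]
Compute weighted completion times:
  Job (p=3,w=4): C=3, w*C=4*3=12
  Job (p=7,w=4): C=10, w*C=4*10=40
  Job (p=8,w=4): C=18, w*C=4*18=72
  Job (p=4,w=2): C=22, w*C=2*22=44
  Job (p=4,w=2): C=26, w*C=2*26=52
  Job (p=5,w=2): C=31, w*C=2*31=62
Total weighted completion time = 282

282


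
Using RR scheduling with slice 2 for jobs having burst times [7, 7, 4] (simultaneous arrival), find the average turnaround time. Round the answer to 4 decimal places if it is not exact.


Time quantum = 2
Execution trace:
  J1 runs 2 units, time = 2
  J2 runs 2 units, time = 4
  J3 runs 2 units, time = 6
  J1 runs 2 units, time = 8
  J2 runs 2 units, time = 10
  J3 runs 2 units, time = 12
  J1 runs 2 units, time = 14
  J2 runs 2 units, time = 16
  J1 runs 1 units, time = 17
  J2 runs 1 units, time = 18
Finish times: [17, 18, 12]
Average turnaround = 47/3 = 15.6667

15.6667


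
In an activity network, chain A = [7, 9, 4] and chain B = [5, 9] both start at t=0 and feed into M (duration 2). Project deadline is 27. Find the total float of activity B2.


Forward pass: ES(B2) = sum of predecessors on chain B = 5
EF = ES + duration = 5 + 9 = 14
Backward pass: LF(M) = deadline = 27; LS(M) = 27 - 2 = 25
LF(B2) = LS(M) - sum(successors on chain B) = 25 - 0 = 25
LS = LF - duration = 25 - 9 = 16
Total float = LS - ES = 16 - 5 = 11

11


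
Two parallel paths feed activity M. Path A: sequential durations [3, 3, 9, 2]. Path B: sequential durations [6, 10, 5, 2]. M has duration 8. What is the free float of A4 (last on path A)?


ES(A4) = sum of predecessors on chain A = 15
EF(A4) = ES + duration = 15 + 2 = 17
Successor of A4 is M. ES(M) = max(sum(A), sum(B)) = max(17, 23) = 23
Free float = ES(successor) - EF(current) = 23 - 17 = 6

6


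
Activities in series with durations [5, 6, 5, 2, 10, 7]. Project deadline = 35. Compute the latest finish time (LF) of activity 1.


LF(activity 1) = deadline - sum of successor durations
Successors: activities 2 through 6 with durations [6, 5, 2, 10, 7]
Sum of successor durations = 30
LF = 35 - 30 = 5

5


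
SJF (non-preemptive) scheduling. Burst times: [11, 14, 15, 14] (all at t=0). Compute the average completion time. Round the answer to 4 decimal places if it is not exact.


SJF order (ascending): [11, 14, 14, 15]
Completion times:
  Job 1: burst=11, C=11
  Job 2: burst=14, C=25
  Job 3: burst=14, C=39
  Job 4: burst=15, C=54
Average completion = 129/4 = 32.25

32.25


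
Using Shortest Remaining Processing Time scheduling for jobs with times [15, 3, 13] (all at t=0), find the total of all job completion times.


Since all jobs arrive at t=0, SRPT equals SPT ordering.
SPT order: [3, 13, 15]
Completion times:
  Job 1: p=3, C=3
  Job 2: p=13, C=16
  Job 3: p=15, C=31
Total completion time = 3 + 16 + 31 = 50

50


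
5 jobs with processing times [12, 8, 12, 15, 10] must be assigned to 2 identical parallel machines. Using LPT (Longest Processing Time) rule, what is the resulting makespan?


Sort jobs in decreasing order (LPT): [15, 12, 12, 10, 8]
Assign each job to the least loaded machine:
  Machine 1: jobs [15, 10], load = 25
  Machine 2: jobs [12, 12, 8], load = 32
Makespan = max load = 32

32


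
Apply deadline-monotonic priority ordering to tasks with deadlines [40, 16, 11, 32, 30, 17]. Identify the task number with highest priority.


Sort tasks by relative deadline (ascending):
  Task 3: deadline = 11
  Task 2: deadline = 16
  Task 6: deadline = 17
  Task 5: deadline = 30
  Task 4: deadline = 32
  Task 1: deadline = 40
Priority order (highest first): [3, 2, 6, 5, 4, 1]
Highest priority task = 3

3


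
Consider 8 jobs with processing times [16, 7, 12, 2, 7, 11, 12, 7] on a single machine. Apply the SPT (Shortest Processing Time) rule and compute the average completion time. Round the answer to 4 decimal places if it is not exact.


Sort jobs by processing time (SPT order): [2, 7, 7, 7, 11, 12, 12, 16]
Compute completion times sequentially:
  Job 1: processing = 2, completes at 2
  Job 2: processing = 7, completes at 9
  Job 3: processing = 7, completes at 16
  Job 4: processing = 7, completes at 23
  Job 5: processing = 11, completes at 34
  Job 6: processing = 12, completes at 46
  Job 7: processing = 12, completes at 58
  Job 8: processing = 16, completes at 74
Sum of completion times = 262
Average completion time = 262/8 = 32.75

32.75


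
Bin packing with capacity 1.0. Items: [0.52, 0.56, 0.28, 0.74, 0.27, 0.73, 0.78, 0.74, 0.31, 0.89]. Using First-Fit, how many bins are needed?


Place items sequentially using First-Fit:
  Item 0.52 -> new Bin 1
  Item 0.56 -> new Bin 2
  Item 0.28 -> Bin 1 (now 0.8)
  Item 0.74 -> new Bin 3
  Item 0.27 -> Bin 2 (now 0.83)
  Item 0.73 -> new Bin 4
  Item 0.78 -> new Bin 5
  Item 0.74 -> new Bin 6
  Item 0.31 -> new Bin 7
  Item 0.89 -> new Bin 8
Total bins used = 8

8


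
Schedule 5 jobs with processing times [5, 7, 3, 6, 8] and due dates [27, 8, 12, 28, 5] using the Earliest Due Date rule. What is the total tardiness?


Sort by due date (EDD order): [(8, 5), (7, 8), (3, 12), (5, 27), (6, 28)]
Compute completion times and tardiness:
  Job 1: p=8, d=5, C=8, tardiness=max(0,8-5)=3
  Job 2: p=7, d=8, C=15, tardiness=max(0,15-8)=7
  Job 3: p=3, d=12, C=18, tardiness=max(0,18-12)=6
  Job 4: p=5, d=27, C=23, tardiness=max(0,23-27)=0
  Job 5: p=6, d=28, C=29, tardiness=max(0,29-28)=1
Total tardiness = 17

17


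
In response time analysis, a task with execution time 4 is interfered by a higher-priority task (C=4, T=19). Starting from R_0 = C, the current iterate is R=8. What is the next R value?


R_next = C + ceil(R_prev / T_hp) * C_hp
ceil(8 / 19) = ceil(0.4211) = 1
Interference = 1 * 4 = 4
R_next = 4 + 4 = 8
R_next = R_prev, so the iteration has converged (response time = 8).

8


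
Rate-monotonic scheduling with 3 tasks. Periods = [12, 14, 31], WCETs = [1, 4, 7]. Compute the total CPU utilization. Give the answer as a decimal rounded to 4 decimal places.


Compute individual utilizations (exact fractions):
  Task 1: C/T = 1/12 (approx. 0.0833)
  Task 2: C/T = 4/14 = 2/7 (approx. 0.2857)
  Task 3: C/T = 7/31 (approx. 0.2258)
Total utilization U = 1/12 + 2/7 + 7/31 = 1549/2604
Rounded to 4 decimal places: U = 0.5949
RM (Liu & Layland) bound for 3 tasks = 0.779763; compare with U = 1549/2604 (approx. 0.594854)
U <= bound, so schedulable by RM sufficient condition.

0.5949


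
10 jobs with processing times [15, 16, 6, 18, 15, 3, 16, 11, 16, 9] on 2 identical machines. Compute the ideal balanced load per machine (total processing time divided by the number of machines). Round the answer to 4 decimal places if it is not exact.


Total processing time = 15 + 16 + 6 + 18 + 15 + 3 + 16 + 11 + 16 + 9 = 125
Number of machines = 2
Ideal balanced load = 125 / 2 = 62.5

62.5


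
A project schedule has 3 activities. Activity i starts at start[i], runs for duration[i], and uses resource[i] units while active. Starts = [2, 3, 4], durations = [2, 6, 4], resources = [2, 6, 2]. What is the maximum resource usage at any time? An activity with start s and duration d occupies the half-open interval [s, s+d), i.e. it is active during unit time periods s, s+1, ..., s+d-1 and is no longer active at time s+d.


Each activity i is active on [start_i, start_i + duration_i).
Compute total resource usage per time slot:
  t=0: active resources = [], total = 0
  t=1: active resources = [], total = 0
  t=2: active resources = [2], total = 2
  t=3: active resources = [2, 6], total = 8
  t=4: active resources = [6, 2], total = 8
  t=5: active resources = [6, 2], total = 8
  t=6: active resources = [6, 2], total = 8
  t=7: active resources = [6, 2], total = 8
  t=8: active resources = [6], total = 6
Peak resource demand = 8

8


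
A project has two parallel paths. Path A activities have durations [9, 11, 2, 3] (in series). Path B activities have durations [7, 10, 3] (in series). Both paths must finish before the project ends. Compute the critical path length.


Path A total = 9 + 11 + 2 + 3 = 25
Path B total = 7 + 10 + 3 = 20
Critical path = longest path = max(25, 20) = 25

25


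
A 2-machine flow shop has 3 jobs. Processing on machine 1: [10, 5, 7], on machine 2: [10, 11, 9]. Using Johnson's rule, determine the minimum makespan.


Apply Johnson's rule:
  Group 1 (a <= b): [(2, 5, 11), (3, 7, 9), (1, 10, 10)]
  Group 2 (a > b): []
Optimal job order: [2, 3, 1]
Schedule:
  Job 2: M1 done at 5, M2 done at 16
  Job 3: M1 done at 12, M2 done at 25
  Job 1: M1 done at 22, M2 done at 35
Makespan = 35

35


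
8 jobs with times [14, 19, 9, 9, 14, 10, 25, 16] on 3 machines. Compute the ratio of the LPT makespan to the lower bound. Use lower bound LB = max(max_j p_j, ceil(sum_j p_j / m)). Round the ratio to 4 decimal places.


LPT order: [25, 19, 16, 14, 14, 10, 9, 9]
Machine loads after assignment: [35, 42, 39]
LPT makespan = 42
Lower bound = max(max_job, ceil(total/3)) = max(25, 39) = 39
Ratio = 42 / 39 = 1.0769

1.0769


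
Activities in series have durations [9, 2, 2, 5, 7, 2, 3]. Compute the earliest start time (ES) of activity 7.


Activity 7 starts after activities 1 through 6 complete.
Predecessor durations: [9, 2, 2, 5, 7, 2]
ES = 9 + 2 + 2 + 5 + 7 + 2 = 27

27


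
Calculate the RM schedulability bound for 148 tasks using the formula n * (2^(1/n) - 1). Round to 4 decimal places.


Compute 2^(1/148) = 1.0046944113
Subtract 1: 1.0046944113 - 1 = 0.0046944113
Multiply by n: 148 * 0.0046944113 = 0.6947728724
Round to 4 dp: 0.6948

0.6948


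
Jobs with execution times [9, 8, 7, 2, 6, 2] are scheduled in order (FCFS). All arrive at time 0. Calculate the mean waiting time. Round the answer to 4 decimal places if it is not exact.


FCFS order (as given): [9, 8, 7, 2, 6, 2]
Waiting times:
  Job 1: wait = 0
  Job 2: wait = 9
  Job 3: wait = 17
  Job 4: wait = 24
  Job 5: wait = 26
  Job 6: wait = 32
Sum of waiting times = 108
Average waiting time = 108/6 = 18.0

18.0


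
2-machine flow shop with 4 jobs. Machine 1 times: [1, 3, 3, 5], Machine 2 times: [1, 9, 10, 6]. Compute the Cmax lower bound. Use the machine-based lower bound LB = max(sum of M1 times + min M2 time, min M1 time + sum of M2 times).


LB1 = sum(M1 times) + min(M2 times) = 12 + 1 = 13
LB2 = min(M1 times) + sum(M2 times) = 1 + 26 = 27
Lower bound = max(LB1, LB2) = max(13, 27) = 27

27


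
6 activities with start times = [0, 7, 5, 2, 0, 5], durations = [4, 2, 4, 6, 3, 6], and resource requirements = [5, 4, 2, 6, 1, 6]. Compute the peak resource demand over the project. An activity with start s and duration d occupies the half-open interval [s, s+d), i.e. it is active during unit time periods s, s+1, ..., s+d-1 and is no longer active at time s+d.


Each activity i is active on [start_i, start_i + duration_i).
Compute total resource usage per time slot:
  t=0: active resources = [5, 1], total = 6
  t=1: active resources = [5, 1], total = 6
  t=2: active resources = [5, 6, 1], total = 12
  t=3: active resources = [5, 6], total = 11
  t=4: active resources = [6], total = 6
  t=5: active resources = [2, 6, 6], total = 14
  t=6: active resources = [2, 6, 6], total = 14
  t=7: active resources = [4, 2, 6, 6], total = 18
  t=8: active resources = [4, 2, 6], total = 12
  t=9: active resources = [6], total = 6
  t=10: active resources = [6], total = 6
Peak resource demand = 18

18


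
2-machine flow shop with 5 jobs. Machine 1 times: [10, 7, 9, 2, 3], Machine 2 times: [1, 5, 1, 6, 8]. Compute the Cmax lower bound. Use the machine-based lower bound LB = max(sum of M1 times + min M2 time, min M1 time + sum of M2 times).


LB1 = sum(M1 times) + min(M2 times) = 31 + 1 = 32
LB2 = min(M1 times) + sum(M2 times) = 2 + 21 = 23
Lower bound = max(LB1, LB2) = max(32, 23) = 32

32


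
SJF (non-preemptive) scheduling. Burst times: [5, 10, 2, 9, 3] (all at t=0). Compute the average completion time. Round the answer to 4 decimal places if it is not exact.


SJF order (ascending): [2, 3, 5, 9, 10]
Completion times:
  Job 1: burst=2, C=2
  Job 2: burst=3, C=5
  Job 3: burst=5, C=10
  Job 4: burst=9, C=19
  Job 5: burst=10, C=29
Average completion = 65/5 = 13.0

13.0


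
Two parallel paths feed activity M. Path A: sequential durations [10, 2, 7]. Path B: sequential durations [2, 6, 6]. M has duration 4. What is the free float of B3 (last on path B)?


ES(B3) = sum of predecessors on chain B = 8
EF(B3) = ES + duration = 8 + 6 = 14
Successor of B3 is M. ES(M) = max(sum(A), sum(B)) = max(19, 14) = 19
Free float = ES(successor) - EF(current) = 19 - 14 = 5

5
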